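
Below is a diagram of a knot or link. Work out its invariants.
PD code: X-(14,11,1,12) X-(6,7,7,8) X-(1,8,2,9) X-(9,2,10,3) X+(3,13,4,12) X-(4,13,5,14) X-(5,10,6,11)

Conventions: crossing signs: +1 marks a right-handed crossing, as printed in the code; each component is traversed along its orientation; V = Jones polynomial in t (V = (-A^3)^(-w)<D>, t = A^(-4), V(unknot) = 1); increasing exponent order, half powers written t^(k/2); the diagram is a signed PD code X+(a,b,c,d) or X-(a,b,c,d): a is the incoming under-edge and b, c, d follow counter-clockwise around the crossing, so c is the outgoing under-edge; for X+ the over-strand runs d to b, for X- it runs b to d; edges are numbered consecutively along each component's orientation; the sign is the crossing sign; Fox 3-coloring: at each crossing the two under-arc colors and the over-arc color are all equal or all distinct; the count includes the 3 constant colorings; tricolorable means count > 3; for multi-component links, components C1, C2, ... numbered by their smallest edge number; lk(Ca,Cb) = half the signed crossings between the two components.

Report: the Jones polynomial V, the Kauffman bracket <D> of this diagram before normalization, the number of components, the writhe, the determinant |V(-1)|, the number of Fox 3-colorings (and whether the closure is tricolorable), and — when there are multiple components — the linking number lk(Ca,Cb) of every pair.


V = -t^-4 + t^-3 + t^-1
<D> = -A^-11 - A^-3 + A (w = -5)
1 component over 7 crossings, w = -5
9 Fox colorings among 3^7, |V(-1)| = 3: tricolorable
why: w = -5 (over 7 crossings) is diagram-only; (-A^3)^(5) removes it from V


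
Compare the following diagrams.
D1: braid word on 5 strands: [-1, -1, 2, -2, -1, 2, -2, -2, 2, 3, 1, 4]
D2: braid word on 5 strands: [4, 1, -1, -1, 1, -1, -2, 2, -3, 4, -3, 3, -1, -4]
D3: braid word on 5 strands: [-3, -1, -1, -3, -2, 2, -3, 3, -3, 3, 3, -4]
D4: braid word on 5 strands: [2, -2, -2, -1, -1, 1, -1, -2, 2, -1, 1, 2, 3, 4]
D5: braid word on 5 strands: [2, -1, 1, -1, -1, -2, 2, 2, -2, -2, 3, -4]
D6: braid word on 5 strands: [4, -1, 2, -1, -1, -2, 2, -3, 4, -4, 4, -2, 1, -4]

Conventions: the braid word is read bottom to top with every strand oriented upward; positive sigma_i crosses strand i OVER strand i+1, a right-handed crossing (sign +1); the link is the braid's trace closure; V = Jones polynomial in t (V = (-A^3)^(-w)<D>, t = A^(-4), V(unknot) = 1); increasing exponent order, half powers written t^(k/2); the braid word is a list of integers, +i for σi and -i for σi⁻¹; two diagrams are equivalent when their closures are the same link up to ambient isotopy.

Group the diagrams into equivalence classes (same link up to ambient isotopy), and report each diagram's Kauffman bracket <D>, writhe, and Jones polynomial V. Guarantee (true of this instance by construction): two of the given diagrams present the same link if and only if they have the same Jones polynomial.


classes: {D1, D2, D3, D4, D5, D6}
V(D1) = t^-3 + t^-2 + t^-1 + 1  [12 crossings, <D> = 1 + A^4 + A^8 + A^12, w = 0]
V(D2) = t^-3 + t^-2 + t^-1 + 1  (w -2, c 14, <D> = A^-6 + A^-2 + A^2 + A^6)
V(D3) = t^-3 + t^-2 + t^-1 + 1  [12 crossings, <D> = A^-12 + A^-8 + A^-4 + 1, w = -4]
D4 (bracket 1 + A^4 + A^8 + A^12; 14 crossings at w = 0): V = t^-3 + t^-2 + t^-1 + 1
V(D5) = t^-3 + t^-2 + t^-1 + 1  [12 crossings, <D> = A^-6 + A^-2 + A^2 + A^6, w = -2]
D6 (bracket A^-6 + A^-2 + A^2 + A^6; 14 crossings at w = -2): V = t^-3 + t^-2 + t^-1 + 1
note: one V(t) for all 6 diagrams — one class (guaranteed)


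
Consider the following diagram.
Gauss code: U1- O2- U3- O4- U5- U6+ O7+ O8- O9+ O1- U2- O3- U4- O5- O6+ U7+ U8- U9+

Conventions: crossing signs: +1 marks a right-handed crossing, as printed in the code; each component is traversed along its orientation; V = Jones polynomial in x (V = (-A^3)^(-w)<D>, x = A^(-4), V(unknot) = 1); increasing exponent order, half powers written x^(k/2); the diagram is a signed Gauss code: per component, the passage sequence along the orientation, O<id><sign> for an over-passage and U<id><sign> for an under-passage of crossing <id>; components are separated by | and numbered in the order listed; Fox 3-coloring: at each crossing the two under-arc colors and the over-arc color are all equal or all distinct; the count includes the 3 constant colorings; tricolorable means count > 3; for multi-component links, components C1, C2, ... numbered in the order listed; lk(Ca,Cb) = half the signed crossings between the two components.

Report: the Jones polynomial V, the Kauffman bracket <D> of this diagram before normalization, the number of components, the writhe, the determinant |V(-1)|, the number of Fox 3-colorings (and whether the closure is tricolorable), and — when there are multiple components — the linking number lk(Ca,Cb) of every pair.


V(x) = -x^-4 + x^-3 + x^-1
bracket: -A^-5 - A^3 + A^7, w = -3
1 component, writhe -3, over 9 crossings
det 3, colorings 9 of 3^9 — tricolorable
observation: V spans 3 powers of x: at least 3 crossings in any diagram


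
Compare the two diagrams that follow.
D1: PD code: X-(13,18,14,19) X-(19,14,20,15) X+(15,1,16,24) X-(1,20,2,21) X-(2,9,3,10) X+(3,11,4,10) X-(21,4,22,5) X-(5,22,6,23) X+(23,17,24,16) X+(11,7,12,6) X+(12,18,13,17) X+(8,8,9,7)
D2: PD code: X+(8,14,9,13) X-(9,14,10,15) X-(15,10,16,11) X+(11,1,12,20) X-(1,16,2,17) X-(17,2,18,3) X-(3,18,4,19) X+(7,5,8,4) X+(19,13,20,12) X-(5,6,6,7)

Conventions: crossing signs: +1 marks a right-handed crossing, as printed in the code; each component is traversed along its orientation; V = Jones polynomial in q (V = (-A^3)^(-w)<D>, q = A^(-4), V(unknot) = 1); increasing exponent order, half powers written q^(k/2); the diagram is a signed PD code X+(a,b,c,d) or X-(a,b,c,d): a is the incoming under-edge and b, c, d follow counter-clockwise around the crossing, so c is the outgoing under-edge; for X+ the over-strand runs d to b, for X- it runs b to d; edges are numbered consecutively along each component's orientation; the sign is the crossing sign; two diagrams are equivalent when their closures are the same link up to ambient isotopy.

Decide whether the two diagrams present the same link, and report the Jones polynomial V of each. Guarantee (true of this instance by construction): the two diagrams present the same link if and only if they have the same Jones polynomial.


equivalent: yes
V(D1) = q^-5 - 2q^-4 + 2q^-3 - 2q^-2 + 2q^-1 - 1 + q  (w 0, c 12, <D> = A^-4 - 1 + 2A^4 - 2A^8 + 2A^12 - 2A^16 + A^20)
V(D2) = q^-5 - 2q^-4 + 2q^-3 - 2q^-2 + 2q^-1 - 1 + q  [10 crossings, <D> = A^-10 - A^-6 + 2A^-2 - 2A^2 + 2A^6 - 2A^10 + A^14, w = -2]
key observation: Reidemeister moves carry D1 (12 crossings) to D2 (10)


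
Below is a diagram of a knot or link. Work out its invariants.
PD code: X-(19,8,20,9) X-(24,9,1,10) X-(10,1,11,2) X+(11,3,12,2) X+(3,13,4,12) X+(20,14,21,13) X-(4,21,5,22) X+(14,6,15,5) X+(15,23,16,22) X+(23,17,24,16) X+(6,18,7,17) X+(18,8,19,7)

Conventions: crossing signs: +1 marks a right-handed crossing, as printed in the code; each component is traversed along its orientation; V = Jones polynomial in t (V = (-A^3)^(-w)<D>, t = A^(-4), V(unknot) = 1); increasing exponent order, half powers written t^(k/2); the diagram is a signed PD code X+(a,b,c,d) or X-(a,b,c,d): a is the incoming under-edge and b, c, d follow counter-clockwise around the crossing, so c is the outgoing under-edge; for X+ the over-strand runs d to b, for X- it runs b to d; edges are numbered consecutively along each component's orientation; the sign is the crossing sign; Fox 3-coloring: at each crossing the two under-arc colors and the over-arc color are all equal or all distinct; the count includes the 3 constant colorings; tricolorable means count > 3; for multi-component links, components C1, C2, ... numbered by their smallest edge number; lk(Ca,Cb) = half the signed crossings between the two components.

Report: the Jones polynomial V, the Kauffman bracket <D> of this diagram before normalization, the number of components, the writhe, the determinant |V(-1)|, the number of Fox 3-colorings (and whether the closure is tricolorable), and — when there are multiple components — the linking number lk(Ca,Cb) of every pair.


V(t) = t - t^2 + 2t^3 - t^4 + t^5 - t^6
bracket: -A^-12 + A^-8 - A^-4 + 2 - A^4 + A^8, w = +4
1 component, writhe +4, over 12 crossings
det 7, colorings 3 of 3^12 — not tricolorable
observation: |V(-1)| = 7: so not tricolorable, since 3 does not divide 7


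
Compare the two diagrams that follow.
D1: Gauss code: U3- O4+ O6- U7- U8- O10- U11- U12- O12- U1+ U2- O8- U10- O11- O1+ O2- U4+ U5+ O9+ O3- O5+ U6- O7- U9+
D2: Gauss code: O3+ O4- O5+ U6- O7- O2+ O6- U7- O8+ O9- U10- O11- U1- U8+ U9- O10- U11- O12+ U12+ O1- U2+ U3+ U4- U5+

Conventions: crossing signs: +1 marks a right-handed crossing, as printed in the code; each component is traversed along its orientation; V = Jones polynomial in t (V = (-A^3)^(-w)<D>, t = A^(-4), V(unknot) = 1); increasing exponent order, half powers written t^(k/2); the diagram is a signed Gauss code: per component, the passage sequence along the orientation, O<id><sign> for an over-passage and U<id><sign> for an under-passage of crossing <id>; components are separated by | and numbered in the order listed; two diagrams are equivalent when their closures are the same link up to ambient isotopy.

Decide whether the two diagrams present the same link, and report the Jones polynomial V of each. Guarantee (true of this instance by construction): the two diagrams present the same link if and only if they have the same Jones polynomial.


equivalent: yes
D1 (bracket A^-8 + 1 - A^4; 12 crossings at w = -4): V = -t^-4 + t^-3 + t^-1
D2 (bracket A^-2 + A^6 - A^10; 12 crossings at w = -2): V = -t^-4 + t^-3 + t^-1
key observation: all 2 diagrams share one V(t), hence one class


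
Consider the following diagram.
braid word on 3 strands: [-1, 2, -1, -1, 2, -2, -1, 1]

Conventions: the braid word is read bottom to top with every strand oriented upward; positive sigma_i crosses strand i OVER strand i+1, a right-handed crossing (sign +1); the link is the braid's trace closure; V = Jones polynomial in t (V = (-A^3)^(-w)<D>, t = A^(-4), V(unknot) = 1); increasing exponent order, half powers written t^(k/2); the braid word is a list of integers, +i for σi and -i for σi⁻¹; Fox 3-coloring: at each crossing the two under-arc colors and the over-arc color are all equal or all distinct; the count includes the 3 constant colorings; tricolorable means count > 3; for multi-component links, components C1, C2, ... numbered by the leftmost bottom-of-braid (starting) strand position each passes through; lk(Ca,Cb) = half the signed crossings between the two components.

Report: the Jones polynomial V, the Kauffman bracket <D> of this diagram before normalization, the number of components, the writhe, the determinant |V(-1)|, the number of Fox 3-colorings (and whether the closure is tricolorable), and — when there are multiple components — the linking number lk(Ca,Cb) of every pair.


Jones polynomial: V(t) = -t^-4 + t^-3 + t^-1
<D> = A^-2 + A^6 - A^10; writhe -2
components 1, writhe -2 (8 crossings)
3-colorings: 9 of 3^8, det 3 — tricolorable
note: det 3 = |V(-1)|; divisible by 3, so tricolorable


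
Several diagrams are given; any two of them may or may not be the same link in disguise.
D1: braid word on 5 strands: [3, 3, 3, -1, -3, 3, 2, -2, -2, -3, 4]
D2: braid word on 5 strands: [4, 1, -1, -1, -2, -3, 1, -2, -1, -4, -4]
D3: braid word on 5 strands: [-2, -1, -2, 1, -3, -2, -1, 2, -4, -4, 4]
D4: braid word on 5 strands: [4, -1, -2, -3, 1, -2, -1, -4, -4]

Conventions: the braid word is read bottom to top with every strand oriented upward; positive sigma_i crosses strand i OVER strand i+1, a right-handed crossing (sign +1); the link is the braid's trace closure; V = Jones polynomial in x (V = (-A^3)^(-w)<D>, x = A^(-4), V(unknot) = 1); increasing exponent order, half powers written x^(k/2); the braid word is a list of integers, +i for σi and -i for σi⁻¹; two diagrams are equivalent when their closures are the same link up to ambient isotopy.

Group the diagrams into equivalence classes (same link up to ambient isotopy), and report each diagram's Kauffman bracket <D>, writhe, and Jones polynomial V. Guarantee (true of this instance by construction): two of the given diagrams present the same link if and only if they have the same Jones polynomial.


equivalence classes: {D1} | {D2, D3, D4}
D1 (bracket A^-7 + A; 11 crossings at w = +1): V = -x^(1/2) - x^(5/2)
D2 (bracket A^-13 - A^-9 + A^-5 + A^3; 11 crossings at w = -5): V = -x^(-9/2) - x^(-5/2) + x^(-3/2) - x^(-1/2)
D3 (bracket A^-13 - A^-9 + A^-5 + A^3; 11 crossings at w = -5): V = -x^(-9/2) - x^(-5/2) + x^(-3/2) - x^(-1/2)
V(D4) = -x^(-9/2) - x^(-5/2) + x^(-3/2) - x^(-1/2)  (w -5, c 9, <D> = A^-13 - A^-9 + A^-5 + A^3)
key observation: 2 classes among 4 diagrams; unequal V(x) rules out equality


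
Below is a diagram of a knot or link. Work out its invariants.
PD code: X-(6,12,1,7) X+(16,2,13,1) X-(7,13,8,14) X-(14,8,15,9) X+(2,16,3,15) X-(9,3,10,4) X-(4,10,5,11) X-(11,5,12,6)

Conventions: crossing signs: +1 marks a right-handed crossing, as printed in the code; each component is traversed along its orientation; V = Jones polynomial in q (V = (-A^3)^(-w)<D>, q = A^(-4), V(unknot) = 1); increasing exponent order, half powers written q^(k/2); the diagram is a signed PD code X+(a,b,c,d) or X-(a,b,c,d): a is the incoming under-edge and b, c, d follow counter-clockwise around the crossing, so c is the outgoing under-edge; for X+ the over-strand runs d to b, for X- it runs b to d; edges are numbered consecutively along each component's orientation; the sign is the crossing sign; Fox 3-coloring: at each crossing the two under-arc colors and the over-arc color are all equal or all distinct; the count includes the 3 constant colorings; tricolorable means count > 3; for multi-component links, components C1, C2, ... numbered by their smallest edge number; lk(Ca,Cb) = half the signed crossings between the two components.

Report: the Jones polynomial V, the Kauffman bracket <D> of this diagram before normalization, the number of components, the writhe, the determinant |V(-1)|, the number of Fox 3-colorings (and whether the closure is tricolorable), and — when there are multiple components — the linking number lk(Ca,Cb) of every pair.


V(q) = q^-8 - 2q^-7 + 3q^-6 - 3q^-5 + 4q^-4 - 2q^-3 + 3q^-2 - q^-1 + 1
bracket: A^-12 - A^-8 + 3A^-4 - 2 + 4A^4 - 3A^8 + 3A^12 - 2A^16 + A^20, w = -4
3 components, writhe -4, over 8 crossings
lk(C1,C2) = -2
linking number lk(C1,C3) = +1
lk(C2,C3): -1
det 20, colorings 3 of 3^8 — not tricolorable
observation: |V(-1)| = 20: so not tricolorable, since 3 does not divide 20


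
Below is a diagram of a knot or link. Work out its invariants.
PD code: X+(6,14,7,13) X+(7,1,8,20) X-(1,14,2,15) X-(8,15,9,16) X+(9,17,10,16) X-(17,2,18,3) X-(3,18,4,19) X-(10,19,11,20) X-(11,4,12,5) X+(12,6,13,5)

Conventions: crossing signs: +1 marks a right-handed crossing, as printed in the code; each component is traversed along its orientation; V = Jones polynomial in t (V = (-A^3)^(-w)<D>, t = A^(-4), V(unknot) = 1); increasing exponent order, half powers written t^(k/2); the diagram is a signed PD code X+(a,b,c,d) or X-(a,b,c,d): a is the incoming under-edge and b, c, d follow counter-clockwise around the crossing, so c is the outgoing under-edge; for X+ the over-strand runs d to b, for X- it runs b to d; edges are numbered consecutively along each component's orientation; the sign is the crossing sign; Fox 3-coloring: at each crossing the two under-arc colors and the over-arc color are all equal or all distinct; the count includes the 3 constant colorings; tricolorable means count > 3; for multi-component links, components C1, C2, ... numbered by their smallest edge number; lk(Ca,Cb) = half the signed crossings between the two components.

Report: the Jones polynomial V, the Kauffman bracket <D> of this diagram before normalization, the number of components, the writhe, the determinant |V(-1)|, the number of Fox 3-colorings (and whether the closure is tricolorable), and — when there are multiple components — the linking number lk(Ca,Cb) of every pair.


V(t) = -t^-4 + t^-3 + t^-1
bracket: A^-2 + A^6 - A^10, w = -2
1 component, writhe -2, over 10 crossings
det 3, colorings 9 of 3^10 — tricolorable
observation: the span of V is 3, forcing >= 3 crossings in any diagram


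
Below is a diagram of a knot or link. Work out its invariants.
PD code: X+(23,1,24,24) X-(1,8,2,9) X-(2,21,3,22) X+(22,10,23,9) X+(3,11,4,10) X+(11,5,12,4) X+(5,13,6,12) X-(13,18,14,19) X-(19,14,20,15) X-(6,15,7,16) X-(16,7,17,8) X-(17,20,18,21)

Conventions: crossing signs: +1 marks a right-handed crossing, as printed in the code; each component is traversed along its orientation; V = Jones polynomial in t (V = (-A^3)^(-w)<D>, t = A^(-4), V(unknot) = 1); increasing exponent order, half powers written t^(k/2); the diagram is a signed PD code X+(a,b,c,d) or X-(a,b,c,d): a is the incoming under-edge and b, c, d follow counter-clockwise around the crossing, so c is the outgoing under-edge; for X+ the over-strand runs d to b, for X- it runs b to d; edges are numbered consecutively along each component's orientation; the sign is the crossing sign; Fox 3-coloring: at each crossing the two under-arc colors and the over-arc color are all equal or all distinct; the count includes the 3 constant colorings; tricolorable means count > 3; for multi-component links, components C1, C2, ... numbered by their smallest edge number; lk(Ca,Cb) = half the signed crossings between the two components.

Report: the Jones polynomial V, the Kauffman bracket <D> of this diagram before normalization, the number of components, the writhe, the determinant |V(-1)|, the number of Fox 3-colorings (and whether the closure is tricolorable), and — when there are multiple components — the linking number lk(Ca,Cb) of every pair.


V = -t^-5 + t^-4 - t^-3 + 2t^-2 - t^-1 + 2 - t
<D> = -A^-10 + 2A^-6 - A^-2 + 2A^2 - A^6 + A^10 - A^14 (w = -2)
1 component over 12 crossings, w = -2
9 Fox colorings among 3^12, |V(-1)| = 9: tricolorable
why: det 9 = |V(-1)|; divisible by 3, so tricolorable


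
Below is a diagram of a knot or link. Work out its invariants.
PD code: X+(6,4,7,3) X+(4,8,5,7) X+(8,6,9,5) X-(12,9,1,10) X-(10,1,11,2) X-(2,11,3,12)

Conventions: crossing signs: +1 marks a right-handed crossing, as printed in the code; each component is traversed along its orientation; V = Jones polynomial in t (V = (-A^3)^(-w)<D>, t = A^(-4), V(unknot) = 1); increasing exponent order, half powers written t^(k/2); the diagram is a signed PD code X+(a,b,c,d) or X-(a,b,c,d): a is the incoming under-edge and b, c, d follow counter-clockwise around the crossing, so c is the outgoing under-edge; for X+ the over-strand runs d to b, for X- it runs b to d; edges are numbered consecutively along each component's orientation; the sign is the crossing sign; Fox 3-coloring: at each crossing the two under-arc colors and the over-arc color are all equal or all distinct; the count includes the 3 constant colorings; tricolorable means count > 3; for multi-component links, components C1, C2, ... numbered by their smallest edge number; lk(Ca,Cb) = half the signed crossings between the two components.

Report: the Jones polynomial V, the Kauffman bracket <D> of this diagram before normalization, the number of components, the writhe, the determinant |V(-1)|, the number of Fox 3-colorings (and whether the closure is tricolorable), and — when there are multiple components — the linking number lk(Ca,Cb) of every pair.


V = -t^-3 + t^-2 - t^-1 + 3 - t + t^2 - t^3
<D> = -A^-12 + A^-8 - A^-4 + 3 - A^4 + A^8 - A^12 (w = 0)
1 component over 6 crossings, w = 0
27 Fox colorings among 3^6, |V(-1)| = 9: tricolorable
why: the span of V is 6, forcing >= 6 crossings in any diagram


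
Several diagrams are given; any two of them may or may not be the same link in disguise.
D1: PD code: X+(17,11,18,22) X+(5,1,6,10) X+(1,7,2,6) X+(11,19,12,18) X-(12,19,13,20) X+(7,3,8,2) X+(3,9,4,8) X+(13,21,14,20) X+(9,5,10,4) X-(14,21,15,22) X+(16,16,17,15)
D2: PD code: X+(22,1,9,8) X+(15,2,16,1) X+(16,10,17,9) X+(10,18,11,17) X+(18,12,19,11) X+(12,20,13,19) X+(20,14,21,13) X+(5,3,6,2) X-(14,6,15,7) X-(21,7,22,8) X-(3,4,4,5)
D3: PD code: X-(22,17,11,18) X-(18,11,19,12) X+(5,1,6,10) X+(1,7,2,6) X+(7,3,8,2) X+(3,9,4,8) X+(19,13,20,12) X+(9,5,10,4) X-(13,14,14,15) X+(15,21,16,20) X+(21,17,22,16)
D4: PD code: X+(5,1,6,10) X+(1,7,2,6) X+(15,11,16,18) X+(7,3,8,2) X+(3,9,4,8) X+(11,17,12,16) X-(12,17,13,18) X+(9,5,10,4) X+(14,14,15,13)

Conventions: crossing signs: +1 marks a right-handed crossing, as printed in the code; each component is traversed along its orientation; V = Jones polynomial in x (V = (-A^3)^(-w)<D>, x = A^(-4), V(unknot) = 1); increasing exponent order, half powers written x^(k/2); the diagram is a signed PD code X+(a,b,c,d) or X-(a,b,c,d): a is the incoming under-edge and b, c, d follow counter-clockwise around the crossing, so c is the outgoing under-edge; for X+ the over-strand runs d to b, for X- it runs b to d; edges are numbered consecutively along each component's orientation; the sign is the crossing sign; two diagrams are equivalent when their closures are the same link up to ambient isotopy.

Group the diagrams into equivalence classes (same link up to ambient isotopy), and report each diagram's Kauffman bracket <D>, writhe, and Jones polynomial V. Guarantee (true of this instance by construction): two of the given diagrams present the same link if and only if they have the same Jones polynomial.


grouping into links: {D1, D2, D3, D4}
V(D1) = -x^(3/2) - x^(5/2) - x^(7/2) + x^(15/2)  (w +7, c 11, <D> = -A^-9 + A^7 + A^11 + A^15)
D2 (bracket -A^-15 + A + A^5 + A^9; 11 crossings at w = +5): V = -x^(3/2) - x^(5/2) - x^(7/2) + x^(15/2)
D3 (bracket -A^-15 + A + A^5 + A^9; 11 crossings at w = +5): V = -x^(3/2) - x^(5/2) - x^(7/2) + x^(15/2)
V(D4) = -x^(3/2) - x^(5/2) - x^(7/2) + x^(15/2)  (w +7, c 9, <D> = -A^-9 + A^7 + A^11 + A^15)
why: all 4 diagrams share one V(x), hence one class


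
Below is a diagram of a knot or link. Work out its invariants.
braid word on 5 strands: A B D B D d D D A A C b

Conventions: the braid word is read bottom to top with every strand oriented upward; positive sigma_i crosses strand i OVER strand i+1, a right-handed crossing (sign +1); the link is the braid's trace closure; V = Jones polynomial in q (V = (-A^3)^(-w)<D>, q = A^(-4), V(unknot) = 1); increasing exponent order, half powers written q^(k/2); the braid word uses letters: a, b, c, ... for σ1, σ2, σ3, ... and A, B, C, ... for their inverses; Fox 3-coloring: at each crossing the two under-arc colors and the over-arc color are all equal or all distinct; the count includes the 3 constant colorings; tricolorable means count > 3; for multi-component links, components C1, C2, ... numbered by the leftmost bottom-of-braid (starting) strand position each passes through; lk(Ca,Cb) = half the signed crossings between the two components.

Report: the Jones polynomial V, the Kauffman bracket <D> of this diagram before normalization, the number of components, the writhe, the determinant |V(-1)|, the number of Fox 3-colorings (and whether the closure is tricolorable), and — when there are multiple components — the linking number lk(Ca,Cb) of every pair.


V = q^-10 - 2q^-9 + 2q^-8 - 4q^-7 + 4q^-6 - 3q^-5 + 3q^-4 - q^-3 + q^-2
<D> = A^-16 - A^-12 + 3A^-8 - 3A^-4 + 4 - 4A^4 + 2A^8 - 2A^12 + A^16 (w = -8)
1 component over 12 crossings, w = -8
9 Fox colorings among 3^12, |V(-1)| = 21: tricolorable
why: det 21 = |V(-1)|; divisible by 3, so tricolorable


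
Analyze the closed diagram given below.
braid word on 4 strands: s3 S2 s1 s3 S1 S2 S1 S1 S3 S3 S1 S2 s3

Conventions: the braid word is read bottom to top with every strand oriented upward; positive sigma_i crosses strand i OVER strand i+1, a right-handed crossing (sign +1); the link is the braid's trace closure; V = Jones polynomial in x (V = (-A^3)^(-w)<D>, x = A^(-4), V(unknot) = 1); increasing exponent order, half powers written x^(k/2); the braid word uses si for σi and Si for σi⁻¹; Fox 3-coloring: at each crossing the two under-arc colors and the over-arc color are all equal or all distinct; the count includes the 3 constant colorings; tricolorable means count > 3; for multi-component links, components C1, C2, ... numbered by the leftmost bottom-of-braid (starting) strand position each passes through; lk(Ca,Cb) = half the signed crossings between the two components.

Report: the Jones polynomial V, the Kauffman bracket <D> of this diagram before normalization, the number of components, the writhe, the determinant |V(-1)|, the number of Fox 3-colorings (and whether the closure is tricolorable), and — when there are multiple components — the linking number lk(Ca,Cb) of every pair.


V = x^-9 - 2x^-8 + 2x^-7 - 4x^-6 + 4x^-5 - 4x^-4 + 5x^-3 - 2x^-2 + 2x^-1 - 1
<D> = A^-15 - 2A^-11 + 2A^-7 - 5A^-3 + 4A - 4A^5 + 4A^9 - 2A^13 + 2A^17 - A^21 (w = -5)
1 component over 13 crossings, w = -5
27 Fox colorings among 3^13, |V(-1)| = 27: tricolorable
why: |V(-1)| = 27: so tricolorable, since 3 divides 27


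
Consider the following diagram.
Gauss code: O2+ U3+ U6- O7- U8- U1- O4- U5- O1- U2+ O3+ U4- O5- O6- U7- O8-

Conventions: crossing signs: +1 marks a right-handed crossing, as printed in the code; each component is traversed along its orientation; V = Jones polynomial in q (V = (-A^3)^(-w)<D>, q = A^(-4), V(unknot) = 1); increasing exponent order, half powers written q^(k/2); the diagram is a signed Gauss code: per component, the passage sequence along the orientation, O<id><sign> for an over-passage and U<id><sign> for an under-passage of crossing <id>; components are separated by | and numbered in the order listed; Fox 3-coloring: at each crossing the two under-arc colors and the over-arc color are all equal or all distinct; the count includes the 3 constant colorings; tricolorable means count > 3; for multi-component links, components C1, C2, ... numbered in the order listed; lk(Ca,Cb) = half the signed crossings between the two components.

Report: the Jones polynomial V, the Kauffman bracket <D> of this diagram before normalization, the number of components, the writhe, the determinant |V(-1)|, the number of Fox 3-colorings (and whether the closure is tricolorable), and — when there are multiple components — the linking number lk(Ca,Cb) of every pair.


V = q^-7 - 2q^-6 + 2q^-5 - 3q^-4 + 3q^-3 - 2q^-2 + 2q^-1
<D> = 2A^-8 - 2A^-4 + 3 - 3A^4 + 2A^8 - 2A^12 + A^16 (w = -4)
1 component over 8 crossings, w = -4
9 Fox colorings among 3^8, |V(-1)| = 15: tricolorable
why: w = -4 (over 8 crossings) is diagram-only; (-A^3)^(4) removes it from V


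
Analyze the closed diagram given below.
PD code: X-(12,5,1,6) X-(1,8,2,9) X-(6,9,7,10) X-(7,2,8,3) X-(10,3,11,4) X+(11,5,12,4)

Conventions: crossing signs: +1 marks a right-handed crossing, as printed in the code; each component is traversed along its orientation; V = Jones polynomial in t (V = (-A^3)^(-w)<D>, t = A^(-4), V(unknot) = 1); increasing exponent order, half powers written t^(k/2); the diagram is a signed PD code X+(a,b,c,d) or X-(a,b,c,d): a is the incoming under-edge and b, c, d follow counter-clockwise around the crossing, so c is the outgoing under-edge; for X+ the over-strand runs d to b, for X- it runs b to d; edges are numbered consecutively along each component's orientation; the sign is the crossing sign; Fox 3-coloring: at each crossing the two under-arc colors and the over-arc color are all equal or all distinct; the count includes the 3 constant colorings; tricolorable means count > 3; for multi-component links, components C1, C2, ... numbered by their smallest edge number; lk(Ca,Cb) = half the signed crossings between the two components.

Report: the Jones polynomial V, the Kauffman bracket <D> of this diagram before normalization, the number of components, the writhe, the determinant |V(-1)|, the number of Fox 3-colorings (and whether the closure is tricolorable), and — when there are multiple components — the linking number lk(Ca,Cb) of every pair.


Jones polynomial: V(t) = -t^-4 + t^-3 + t^-1
<D> = A^-8 + 1 - A^4; writhe -4
components 1, writhe -4 (6 crossings)
3-colorings: 9 of 3^6, det 3 — tricolorable
note: w = -4 shifts under R1 moves; the (-A^3)^(4) factor cancels that in V


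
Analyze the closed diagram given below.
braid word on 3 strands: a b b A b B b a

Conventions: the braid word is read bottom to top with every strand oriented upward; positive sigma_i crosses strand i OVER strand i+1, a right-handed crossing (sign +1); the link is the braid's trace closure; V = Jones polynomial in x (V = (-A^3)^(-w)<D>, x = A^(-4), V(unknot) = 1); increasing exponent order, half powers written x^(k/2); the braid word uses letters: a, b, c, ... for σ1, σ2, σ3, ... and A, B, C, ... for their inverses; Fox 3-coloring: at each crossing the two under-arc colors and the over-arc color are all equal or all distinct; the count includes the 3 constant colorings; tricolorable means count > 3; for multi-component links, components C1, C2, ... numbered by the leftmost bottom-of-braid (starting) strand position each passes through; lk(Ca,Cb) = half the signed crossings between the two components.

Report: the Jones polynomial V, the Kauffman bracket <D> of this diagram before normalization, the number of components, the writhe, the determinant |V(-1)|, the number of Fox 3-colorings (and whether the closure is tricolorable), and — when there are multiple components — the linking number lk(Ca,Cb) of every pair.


V = x - x^2 + 2x^3 - x^4 + x^5 - x^6
<D> = -A^-12 + A^-8 - A^-4 + 2 - A^4 + A^8 (w = +4)
1 component over 8 crossings, w = +4
3 Fox colorings among 3^8, |V(-1)| = 7: not tricolorable
why: the span of V is 5, forcing >= 5 crossings in any diagram


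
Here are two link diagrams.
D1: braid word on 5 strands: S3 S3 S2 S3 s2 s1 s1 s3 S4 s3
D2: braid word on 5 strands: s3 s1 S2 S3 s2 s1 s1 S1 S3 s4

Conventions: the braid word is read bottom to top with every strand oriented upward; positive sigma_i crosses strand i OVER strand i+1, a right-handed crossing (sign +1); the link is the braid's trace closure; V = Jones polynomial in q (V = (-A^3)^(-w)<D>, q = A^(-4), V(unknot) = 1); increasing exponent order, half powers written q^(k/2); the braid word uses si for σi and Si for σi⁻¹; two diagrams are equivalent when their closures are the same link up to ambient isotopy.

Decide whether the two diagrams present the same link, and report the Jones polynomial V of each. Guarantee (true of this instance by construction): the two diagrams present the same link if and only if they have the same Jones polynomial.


same link: yes
V(D1) = 1 + q + q^2 + q^3  [10 crossings, <D> = A^-12 + A^-8 + A^-4 + 1, w = 0]
V(D2) = 1 + q + q^2 + q^3  (w +2, c 10, <D> = A^-6 + A^-2 + A^2 + A^6)
note: all 2 diagrams share one V(q), hence one class


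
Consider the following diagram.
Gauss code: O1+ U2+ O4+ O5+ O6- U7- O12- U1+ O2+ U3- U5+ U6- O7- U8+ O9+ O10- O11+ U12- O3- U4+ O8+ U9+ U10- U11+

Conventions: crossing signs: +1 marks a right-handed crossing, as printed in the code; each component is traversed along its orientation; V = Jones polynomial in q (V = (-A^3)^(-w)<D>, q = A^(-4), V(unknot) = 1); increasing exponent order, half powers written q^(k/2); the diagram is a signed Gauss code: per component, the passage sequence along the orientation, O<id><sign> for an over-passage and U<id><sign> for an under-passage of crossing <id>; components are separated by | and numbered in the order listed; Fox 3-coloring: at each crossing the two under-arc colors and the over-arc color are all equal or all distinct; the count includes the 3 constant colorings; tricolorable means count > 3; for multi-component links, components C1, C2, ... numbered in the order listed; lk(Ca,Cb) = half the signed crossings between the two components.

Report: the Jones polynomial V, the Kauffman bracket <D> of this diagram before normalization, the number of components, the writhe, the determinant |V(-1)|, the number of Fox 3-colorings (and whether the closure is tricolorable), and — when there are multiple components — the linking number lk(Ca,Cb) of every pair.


V(q) = -q^-2 + 3q^-1 - 4 + 6q - 6q^2 + 6q^3 - 5q^4 + 3q^5 - q^6
bracket: -A^-18 + 3A^-14 - 5A^-10 + 6A^-6 - 6A^-2 + 6A^2 - 4A^6 + 3A^10 - A^14, w = +2
1 component, writhe +2, over 12 crossings
det 35, colorings 3 of 3^12 — not tricolorable
observation: |V(-1)| = 35: so not tricolorable, since 3 does not divide 35


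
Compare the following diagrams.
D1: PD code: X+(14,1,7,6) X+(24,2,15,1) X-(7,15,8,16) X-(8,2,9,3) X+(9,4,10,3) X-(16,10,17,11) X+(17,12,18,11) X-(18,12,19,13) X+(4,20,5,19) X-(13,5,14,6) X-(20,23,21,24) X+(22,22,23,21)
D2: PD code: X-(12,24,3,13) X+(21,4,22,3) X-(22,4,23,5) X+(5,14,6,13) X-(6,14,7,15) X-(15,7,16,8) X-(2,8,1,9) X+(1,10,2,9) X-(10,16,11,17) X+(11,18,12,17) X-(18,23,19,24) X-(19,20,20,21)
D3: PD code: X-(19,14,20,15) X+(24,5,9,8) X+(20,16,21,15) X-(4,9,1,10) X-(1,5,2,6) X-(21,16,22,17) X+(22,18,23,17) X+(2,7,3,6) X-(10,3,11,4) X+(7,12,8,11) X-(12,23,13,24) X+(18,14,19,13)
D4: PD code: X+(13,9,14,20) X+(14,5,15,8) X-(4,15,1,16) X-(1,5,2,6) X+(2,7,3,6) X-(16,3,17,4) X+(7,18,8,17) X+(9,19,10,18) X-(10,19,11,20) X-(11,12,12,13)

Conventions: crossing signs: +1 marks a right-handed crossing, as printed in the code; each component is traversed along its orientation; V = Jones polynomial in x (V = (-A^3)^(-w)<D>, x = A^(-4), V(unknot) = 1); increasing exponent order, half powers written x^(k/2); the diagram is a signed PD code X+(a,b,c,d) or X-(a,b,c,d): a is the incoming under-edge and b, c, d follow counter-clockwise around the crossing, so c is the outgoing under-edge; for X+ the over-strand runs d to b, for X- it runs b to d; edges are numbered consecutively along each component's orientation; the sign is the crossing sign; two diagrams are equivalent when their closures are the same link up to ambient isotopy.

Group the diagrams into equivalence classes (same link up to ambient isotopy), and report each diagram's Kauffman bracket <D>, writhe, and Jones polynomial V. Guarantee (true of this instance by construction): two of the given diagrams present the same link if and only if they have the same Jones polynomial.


equivalence classes: {D1, D3, D4} | {D2}
D1 (bracket A^-8 + 2 + A^8; 12 crossings at w = 0): V = x^-2 + 2 + x^2
D2 (bracket A^-12 + A^-8 + A^-4 + 1; 12 crossings at w = -4): V = x^-3 + x^-2 + x^-1 + 1
V(D3) = x^-2 + 2 + x^2  [12 crossings, <D> = A^-8 + 2 + A^8, w = 0]
V(D4) = x^-2 + 2 + x^2  (w 0, c 10, <D> = A^-8 + 2 + A^8)
key observation: 2 classes among 4 diagrams; unequal V(x) rules out equality


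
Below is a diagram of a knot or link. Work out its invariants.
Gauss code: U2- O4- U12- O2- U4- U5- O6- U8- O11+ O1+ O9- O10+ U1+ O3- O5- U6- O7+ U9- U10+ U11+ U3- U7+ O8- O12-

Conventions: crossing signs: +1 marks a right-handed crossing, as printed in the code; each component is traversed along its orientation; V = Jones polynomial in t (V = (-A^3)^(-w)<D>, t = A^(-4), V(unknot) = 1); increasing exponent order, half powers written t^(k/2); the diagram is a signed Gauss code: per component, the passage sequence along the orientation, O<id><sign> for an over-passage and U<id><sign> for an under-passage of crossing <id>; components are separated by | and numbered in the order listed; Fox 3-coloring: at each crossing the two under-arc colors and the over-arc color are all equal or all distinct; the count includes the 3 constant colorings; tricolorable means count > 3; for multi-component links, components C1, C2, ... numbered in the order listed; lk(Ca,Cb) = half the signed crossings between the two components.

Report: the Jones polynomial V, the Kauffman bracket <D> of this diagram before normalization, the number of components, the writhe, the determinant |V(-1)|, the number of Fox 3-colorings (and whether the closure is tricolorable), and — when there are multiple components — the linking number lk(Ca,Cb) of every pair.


V(t) = t^-8 - 2t^-7 + t^-6 - 2t^-5 + 2t^-4 + t^-2
bracket: A^-4 + 2A^4 - 2A^8 + A^12 - 2A^16 + A^20, w = -4
1 component, writhe -4, over 12 crossings
det 9, colorings 27 of 3^12 — tricolorable
observation: the span of V is 6, forcing >= 6 crossings in any diagram


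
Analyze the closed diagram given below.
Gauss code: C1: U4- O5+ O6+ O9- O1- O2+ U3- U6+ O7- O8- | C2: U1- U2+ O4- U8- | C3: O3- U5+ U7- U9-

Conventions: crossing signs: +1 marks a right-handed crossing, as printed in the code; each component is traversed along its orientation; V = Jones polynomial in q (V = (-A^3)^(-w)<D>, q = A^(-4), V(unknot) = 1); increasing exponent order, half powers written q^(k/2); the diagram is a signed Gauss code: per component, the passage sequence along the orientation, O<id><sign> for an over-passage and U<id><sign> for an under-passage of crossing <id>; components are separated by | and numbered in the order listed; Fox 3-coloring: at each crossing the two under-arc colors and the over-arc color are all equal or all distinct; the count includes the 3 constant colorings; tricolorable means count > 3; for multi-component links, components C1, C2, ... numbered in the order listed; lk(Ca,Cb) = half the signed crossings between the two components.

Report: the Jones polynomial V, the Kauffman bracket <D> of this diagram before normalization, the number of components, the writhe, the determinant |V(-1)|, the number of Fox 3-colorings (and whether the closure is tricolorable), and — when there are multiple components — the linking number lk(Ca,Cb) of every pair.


V = q^-5 + 2q^-3 + q^-1
<D> = -A^-5 - 2A^3 - A^11 (w = -3)
3 components over 9 crossings, w = -3
lk(C1,C2): -1
lk(C1,C3) = -1
linking number lk(C2,C3) = 0
3 Fox colorings among 3^9, |V(-1)| = 4: not tricolorable
why: span 4 respects span(V) <= c + mu - 1 = 11 for this 3-component diagram


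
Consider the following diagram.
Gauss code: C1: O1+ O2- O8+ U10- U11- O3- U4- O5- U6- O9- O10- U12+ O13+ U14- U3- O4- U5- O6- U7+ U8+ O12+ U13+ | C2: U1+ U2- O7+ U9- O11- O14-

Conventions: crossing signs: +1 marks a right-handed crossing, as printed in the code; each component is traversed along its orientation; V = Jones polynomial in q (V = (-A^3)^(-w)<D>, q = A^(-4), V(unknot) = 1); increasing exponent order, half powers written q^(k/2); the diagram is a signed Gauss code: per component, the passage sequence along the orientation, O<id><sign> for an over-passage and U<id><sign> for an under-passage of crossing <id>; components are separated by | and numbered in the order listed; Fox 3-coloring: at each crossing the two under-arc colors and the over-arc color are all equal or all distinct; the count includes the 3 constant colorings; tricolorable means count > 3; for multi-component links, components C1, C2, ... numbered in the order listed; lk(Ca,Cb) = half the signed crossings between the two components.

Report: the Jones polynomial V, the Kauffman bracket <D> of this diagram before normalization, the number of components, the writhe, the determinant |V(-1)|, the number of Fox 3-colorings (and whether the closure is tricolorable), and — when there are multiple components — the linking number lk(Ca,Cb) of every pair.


V = q^(-17/2) - 2q^(-15/2) + 4q^(-13/2) - 6q^(-11/2) + 7q^(-9/2) - 8q^(-7/2) + 6q^(-5/2) - 6q^(-3/2) + 3q^(-1/2) - 2q^(1/2) + q^(3/2)
<D> = A^-18 - 2A^-14 + 3A^-10 - 6A^-6 + 6A^-2 - 8A^2 + 7A^6 - 6A^10 + 4A^14 - 2A^18 + A^22 (w = -4)
2 components over 14 crossings, w = -4
lk(C1,C2): -1
3 Fox colorings among 3^14, |V(-1)| = 46: not tricolorable
why: det 46 = |V(-1)|; not divisible by 3, so not tricolorable


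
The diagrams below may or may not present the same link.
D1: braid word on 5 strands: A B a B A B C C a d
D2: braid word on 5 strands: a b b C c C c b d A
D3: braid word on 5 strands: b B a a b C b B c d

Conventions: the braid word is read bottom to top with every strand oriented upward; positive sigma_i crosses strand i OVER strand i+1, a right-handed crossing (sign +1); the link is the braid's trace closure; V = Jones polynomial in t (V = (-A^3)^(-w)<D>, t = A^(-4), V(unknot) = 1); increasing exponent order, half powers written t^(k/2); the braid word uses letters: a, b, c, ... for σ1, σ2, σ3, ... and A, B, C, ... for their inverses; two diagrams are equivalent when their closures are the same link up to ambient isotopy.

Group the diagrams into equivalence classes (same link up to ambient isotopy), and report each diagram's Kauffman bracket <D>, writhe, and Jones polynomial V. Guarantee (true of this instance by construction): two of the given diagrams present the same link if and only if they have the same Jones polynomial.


classes: {D1} | {D2} | {D3}
V(D1) = t^-5 + 2t^-3 + t^-1  [10 crossings, <D> = A^-8 + 2 + A^8, w = -4]
V(D2) = 1 + 2t + 2t^2 + t^3 - t^4 - t^5  (w +4, c 10, <D> = -A^-8 - A^-4 + 1 + 2A^4 + 2A^8 + A^12)
V(D3) = 1 + t + t^2 + t^3  (w +4, c 10, <D> = 1 + A^4 + A^8 + A^12)
insight: 3 values of V(t) split the 3 diagrams
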